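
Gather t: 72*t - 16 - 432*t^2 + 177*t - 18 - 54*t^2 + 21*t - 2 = -486*t^2 + 270*t - 36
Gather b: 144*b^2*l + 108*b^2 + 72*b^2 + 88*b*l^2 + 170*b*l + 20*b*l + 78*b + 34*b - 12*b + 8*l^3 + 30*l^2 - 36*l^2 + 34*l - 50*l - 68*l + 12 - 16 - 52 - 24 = b^2*(144*l + 180) + b*(88*l^2 + 190*l + 100) + 8*l^3 - 6*l^2 - 84*l - 80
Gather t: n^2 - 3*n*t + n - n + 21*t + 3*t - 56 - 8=n^2 + t*(24 - 3*n) - 64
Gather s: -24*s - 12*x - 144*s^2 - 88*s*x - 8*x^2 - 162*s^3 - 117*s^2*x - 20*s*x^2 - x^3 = -162*s^3 + s^2*(-117*x - 144) + s*(-20*x^2 - 88*x - 24) - x^3 - 8*x^2 - 12*x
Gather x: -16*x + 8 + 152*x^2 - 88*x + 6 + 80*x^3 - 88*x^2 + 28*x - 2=80*x^3 + 64*x^2 - 76*x + 12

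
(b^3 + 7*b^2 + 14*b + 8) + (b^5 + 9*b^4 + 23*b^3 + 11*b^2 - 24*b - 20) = b^5 + 9*b^4 + 24*b^3 + 18*b^2 - 10*b - 12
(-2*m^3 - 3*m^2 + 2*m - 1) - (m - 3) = -2*m^3 - 3*m^2 + m + 2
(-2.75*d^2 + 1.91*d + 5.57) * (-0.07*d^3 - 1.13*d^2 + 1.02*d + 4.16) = 0.1925*d^5 + 2.9738*d^4 - 5.3532*d^3 - 15.7859*d^2 + 13.627*d + 23.1712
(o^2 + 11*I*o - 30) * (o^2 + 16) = o^4 + 11*I*o^3 - 14*o^2 + 176*I*o - 480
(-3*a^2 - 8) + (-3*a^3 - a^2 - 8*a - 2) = -3*a^3 - 4*a^2 - 8*a - 10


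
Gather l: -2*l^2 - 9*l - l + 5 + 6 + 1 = -2*l^2 - 10*l + 12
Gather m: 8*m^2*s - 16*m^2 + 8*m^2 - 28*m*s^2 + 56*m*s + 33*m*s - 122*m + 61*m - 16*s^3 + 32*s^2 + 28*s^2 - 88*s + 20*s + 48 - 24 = m^2*(8*s - 8) + m*(-28*s^2 + 89*s - 61) - 16*s^3 + 60*s^2 - 68*s + 24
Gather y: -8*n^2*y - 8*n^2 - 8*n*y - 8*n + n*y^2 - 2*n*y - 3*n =-8*n^2 + n*y^2 - 11*n + y*(-8*n^2 - 10*n)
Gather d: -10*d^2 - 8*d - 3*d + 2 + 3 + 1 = -10*d^2 - 11*d + 6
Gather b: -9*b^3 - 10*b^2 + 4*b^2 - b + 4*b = -9*b^3 - 6*b^2 + 3*b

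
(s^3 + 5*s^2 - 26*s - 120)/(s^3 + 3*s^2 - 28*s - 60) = (s + 4)/(s + 2)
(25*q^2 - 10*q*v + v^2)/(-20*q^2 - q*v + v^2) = (-5*q + v)/(4*q + v)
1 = 1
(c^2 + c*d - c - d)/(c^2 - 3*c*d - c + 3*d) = (c + d)/(c - 3*d)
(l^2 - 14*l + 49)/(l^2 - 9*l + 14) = (l - 7)/(l - 2)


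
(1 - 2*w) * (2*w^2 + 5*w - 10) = -4*w^3 - 8*w^2 + 25*w - 10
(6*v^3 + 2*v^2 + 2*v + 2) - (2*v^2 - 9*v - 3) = 6*v^3 + 11*v + 5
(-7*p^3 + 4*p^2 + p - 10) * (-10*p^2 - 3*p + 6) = 70*p^5 - 19*p^4 - 64*p^3 + 121*p^2 + 36*p - 60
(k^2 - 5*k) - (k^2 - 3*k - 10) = 10 - 2*k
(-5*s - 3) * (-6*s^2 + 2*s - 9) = 30*s^3 + 8*s^2 + 39*s + 27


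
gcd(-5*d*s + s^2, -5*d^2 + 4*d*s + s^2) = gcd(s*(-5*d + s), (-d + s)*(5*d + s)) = 1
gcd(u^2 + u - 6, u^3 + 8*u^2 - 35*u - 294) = 1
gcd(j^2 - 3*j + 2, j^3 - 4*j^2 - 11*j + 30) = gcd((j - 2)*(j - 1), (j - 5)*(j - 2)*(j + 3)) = j - 2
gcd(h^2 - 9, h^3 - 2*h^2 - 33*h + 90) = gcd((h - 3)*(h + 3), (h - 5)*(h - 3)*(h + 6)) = h - 3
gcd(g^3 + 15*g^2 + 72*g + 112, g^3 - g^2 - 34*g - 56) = g + 4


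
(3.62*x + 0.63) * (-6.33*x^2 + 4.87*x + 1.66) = -22.9146*x^3 + 13.6415*x^2 + 9.0773*x + 1.0458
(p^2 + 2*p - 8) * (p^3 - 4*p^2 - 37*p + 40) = p^5 - 2*p^4 - 53*p^3 - 2*p^2 + 376*p - 320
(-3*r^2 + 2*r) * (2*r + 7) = -6*r^3 - 17*r^2 + 14*r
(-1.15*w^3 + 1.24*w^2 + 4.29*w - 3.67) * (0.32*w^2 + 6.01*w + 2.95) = -0.368*w^5 - 6.5147*w^4 + 5.4327*w^3 + 28.2665*w^2 - 9.4012*w - 10.8265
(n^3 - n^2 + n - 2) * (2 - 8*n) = -8*n^4 + 10*n^3 - 10*n^2 + 18*n - 4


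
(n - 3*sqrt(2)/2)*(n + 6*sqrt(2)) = n^2 + 9*sqrt(2)*n/2 - 18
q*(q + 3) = q^2 + 3*q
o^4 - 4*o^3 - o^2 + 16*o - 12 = (o - 3)*(o - 2)*(o - 1)*(o + 2)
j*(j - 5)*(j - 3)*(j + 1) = j^4 - 7*j^3 + 7*j^2 + 15*j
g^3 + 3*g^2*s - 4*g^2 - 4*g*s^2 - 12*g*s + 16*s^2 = (g - 4)*(g - s)*(g + 4*s)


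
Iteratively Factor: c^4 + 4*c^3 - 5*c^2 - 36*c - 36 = (c + 2)*(c^3 + 2*c^2 - 9*c - 18) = (c + 2)*(c + 3)*(c^2 - c - 6) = (c + 2)^2*(c + 3)*(c - 3)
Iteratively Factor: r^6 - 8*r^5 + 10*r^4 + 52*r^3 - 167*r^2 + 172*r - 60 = (r - 1)*(r^5 - 7*r^4 + 3*r^3 + 55*r^2 - 112*r + 60) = (r - 1)^2*(r^4 - 6*r^3 - 3*r^2 + 52*r - 60) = (r - 2)*(r - 1)^2*(r^3 - 4*r^2 - 11*r + 30) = (r - 2)^2*(r - 1)^2*(r^2 - 2*r - 15) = (r - 5)*(r - 2)^2*(r - 1)^2*(r + 3)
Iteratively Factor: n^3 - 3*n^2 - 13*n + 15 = (n - 1)*(n^2 - 2*n - 15) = (n - 1)*(n + 3)*(n - 5)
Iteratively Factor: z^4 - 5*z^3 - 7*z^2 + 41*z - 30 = (z + 3)*(z^3 - 8*z^2 + 17*z - 10) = (z - 2)*(z + 3)*(z^2 - 6*z + 5) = (z - 5)*(z - 2)*(z + 3)*(z - 1)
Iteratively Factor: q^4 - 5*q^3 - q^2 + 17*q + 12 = (q + 1)*(q^3 - 6*q^2 + 5*q + 12) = (q - 3)*(q + 1)*(q^2 - 3*q - 4) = (q - 4)*(q - 3)*(q + 1)*(q + 1)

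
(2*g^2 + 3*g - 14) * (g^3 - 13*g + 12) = 2*g^5 + 3*g^4 - 40*g^3 - 15*g^2 + 218*g - 168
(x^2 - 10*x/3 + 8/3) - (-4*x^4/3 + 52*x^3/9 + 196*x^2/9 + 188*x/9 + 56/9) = 4*x^4/3 - 52*x^3/9 - 187*x^2/9 - 218*x/9 - 32/9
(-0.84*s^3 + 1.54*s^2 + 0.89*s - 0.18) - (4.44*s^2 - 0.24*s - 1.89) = -0.84*s^3 - 2.9*s^2 + 1.13*s + 1.71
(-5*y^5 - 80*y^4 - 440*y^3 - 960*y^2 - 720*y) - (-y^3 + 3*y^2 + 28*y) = -5*y^5 - 80*y^4 - 439*y^3 - 963*y^2 - 748*y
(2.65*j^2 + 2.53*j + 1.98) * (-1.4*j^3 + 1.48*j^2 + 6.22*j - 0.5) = -3.71*j^5 + 0.38*j^4 + 17.4554*j^3 + 17.342*j^2 + 11.0506*j - 0.99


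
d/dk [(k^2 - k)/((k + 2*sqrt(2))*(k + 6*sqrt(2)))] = (k^2 + 8*sqrt(2)*k^2 + 48*k - 24)/(k^4 + 16*sqrt(2)*k^3 + 176*k^2 + 384*sqrt(2)*k + 576)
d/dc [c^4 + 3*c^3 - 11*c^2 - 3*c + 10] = 4*c^3 + 9*c^2 - 22*c - 3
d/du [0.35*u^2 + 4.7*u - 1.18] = 0.7*u + 4.7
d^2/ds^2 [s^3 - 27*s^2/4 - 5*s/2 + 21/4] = 6*s - 27/2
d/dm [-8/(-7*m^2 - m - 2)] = 8*(-14*m - 1)/(7*m^2 + m + 2)^2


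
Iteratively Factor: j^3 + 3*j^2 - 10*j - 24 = (j + 2)*(j^2 + j - 12) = (j - 3)*(j + 2)*(j + 4)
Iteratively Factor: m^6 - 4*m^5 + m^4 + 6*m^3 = (m - 2)*(m^5 - 2*m^4 - 3*m^3) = (m - 2)*(m + 1)*(m^4 - 3*m^3) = m*(m - 2)*(m + 1)*(m^3 - 3*m^2) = m^2*(m - 2)*(m + 1)*(m^2 - 3*m) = m^3*(m - 2)*(m + 1)*(m - 3)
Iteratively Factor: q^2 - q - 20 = (q - 5)*(q + 4)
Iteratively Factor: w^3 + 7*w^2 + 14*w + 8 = (w + 2)*(w^2 + 5*w + 4) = (w + 1)*(w + 2)*(w + 4)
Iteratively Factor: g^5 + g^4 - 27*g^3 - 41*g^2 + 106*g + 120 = (g - 5)*(g^4 + 6*g^3 + 3*g^2 - 26*g - 24) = (g - 5)*(g - 2)*(g^3 + 8*g^2 + 19*g + 12) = (g - 5)*(g - 2)*(g + 3)*(g^2 + 5*g + 4) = (g - 5)*(g - 2)*(g + 1)*(g + 3)*(g + 4)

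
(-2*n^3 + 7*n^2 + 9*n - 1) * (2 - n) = 2*n^4 - 11*n^3 + 5*n^2 + 19*n - 2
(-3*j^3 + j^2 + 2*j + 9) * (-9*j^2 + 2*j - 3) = 27*j^5 - 15*j^4 - 7*j^3 - 80*j^2 + 12*j - 27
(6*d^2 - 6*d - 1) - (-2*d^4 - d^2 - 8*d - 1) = 2*d^4 + 7*d^2 + 2*d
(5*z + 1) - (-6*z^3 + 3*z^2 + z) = 6*z^3 - 3*z^2 + 4*z + 1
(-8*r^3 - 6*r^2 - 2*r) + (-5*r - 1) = -8*r^3 - 6*r^2 - 7*r - 1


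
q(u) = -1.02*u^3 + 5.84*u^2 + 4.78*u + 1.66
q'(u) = -3.06*u^2 + 11.68*u + 4.78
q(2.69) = 36.92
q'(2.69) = 14.06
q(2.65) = 36.36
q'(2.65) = 14.24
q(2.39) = 32.52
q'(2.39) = 15.22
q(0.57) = 6.09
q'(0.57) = 10.44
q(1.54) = 19.15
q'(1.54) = 15.51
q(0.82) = 8.94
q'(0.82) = 12.30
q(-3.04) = 69.76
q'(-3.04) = -59.01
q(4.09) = 49.12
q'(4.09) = 1.36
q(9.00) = -225.86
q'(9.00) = -137.96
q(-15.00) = 4686.46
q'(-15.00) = -858.92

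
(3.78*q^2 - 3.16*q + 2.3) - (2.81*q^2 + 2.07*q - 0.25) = 0.97*q^2 - 5.23*q + 2.55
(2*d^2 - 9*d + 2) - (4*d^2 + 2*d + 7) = -2*d^2 - 11*d - 5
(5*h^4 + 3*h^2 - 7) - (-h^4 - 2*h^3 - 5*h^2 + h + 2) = 6*h^4 + 2*h^3 + 8*h^2 - h - 9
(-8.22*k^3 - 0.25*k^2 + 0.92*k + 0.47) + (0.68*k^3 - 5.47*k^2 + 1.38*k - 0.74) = -7.54*k^3 - 5.72*k^2 + 2.3*k - 0.27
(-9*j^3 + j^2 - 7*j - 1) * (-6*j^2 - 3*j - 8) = 54*j^5 + 21*j^4 + 111*j^3 + 19*j^2 + 59*j + 8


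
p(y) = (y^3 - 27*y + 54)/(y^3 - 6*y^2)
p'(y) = (-3*y^2 + 12*y)*(y^3 - 27*y + 54)/(y^3 - 6*y^2)^2 + (3*y^2 - 27)/(y^3 - 6*y^2)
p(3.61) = -0.11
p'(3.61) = -0.37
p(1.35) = -2.36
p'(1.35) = 5.53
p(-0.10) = -929.49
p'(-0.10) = -18300.08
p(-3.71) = -0.77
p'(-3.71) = -0.60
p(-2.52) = -1.96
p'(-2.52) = -1.64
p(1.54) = -1.52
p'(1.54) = 3.51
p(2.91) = -0.00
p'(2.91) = 0.06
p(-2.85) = -1.50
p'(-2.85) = -1.19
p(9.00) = 2.22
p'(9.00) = -0.35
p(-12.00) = 0.52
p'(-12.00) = -0.04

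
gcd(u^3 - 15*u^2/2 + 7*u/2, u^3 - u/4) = u^2 - u/2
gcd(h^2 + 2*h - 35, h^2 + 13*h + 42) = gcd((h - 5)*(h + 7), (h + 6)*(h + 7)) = h + 7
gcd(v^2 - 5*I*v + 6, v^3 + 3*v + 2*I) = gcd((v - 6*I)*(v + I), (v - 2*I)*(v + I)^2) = v + I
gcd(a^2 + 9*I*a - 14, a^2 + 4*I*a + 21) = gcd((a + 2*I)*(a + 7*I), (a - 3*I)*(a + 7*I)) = a + 7*I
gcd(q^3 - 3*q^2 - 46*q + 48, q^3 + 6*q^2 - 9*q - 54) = q + 6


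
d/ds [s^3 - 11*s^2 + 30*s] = 3*s^2 - 22*s + 30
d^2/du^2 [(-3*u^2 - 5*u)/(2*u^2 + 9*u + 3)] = 4*(17*u^3 + 27*u^2 + 45*u + 54)/(8*u^6 + 108*u^5 + 522*u^4 + 1053*u^3 + 783*u^2 + 243*u + 27)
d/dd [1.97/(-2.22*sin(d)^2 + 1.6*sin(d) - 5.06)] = (8.7468*sin(d) - 3.152)*cos(d)/(2.22*sin(d)^2 - 1.6*sin(d) + 5.06)^2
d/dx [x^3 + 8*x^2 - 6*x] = 3*x^2 + 16*x - 6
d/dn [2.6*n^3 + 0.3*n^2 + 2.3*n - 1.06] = 7.8*n^2 + 0.6*n + 2.3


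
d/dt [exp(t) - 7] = exp(t)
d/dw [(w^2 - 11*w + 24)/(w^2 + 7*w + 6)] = 18*(w^2 - 2*w - 13)/(w^4 + 14*w^3 + 61*w^2 + 84*w + 36)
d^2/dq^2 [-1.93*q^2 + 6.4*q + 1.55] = -3.86000000000000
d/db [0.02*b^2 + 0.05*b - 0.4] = 0.04*b + 0.05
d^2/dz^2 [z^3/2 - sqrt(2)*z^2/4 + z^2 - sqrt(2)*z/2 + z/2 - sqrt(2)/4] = 3*z - sqrt(2)/2 + 2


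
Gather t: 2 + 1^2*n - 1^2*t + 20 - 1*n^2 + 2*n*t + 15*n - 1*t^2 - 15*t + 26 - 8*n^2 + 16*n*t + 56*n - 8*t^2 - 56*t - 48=-9*n^2 + 72*n - 9*t^2 + t*(18*n - 72)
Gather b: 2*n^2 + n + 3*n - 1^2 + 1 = 2*n^2 + 4*n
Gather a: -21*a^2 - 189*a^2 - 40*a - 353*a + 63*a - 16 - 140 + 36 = -210*a^2 - 330*a - 120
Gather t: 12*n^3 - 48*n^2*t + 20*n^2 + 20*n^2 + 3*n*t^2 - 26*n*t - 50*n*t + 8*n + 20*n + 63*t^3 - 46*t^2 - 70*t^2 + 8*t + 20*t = 12*n^3 + 40*n^2 + 28*n + 63*t^3 + t^2*(3*n - 116) + t*(-48*n^2 - 76*n + 28)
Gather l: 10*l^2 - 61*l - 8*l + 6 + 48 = 10*l^2 - 69*l + 54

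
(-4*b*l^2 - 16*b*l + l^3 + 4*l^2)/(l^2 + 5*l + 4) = l*(-4*b + l)/(l + 1)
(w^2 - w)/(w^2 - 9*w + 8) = w/(w - 8)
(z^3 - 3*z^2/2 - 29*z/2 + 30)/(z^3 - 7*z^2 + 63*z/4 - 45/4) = 2*(z + 4)/(2*z - 3)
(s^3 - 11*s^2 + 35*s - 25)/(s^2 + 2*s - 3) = (s^2 - 10*s + 25)/(s + 3)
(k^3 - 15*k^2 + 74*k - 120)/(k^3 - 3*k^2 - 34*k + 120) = (k - 6)/(k + 6)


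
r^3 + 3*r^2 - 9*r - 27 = (r - 3)*(r + 3)^2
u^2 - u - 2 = (u - 2)*(u + 1)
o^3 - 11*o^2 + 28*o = o*(o - 7)*(o - 4)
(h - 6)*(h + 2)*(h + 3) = h^3 - h^2 - 24*h - 36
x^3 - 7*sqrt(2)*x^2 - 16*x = x*(x - 8*sqrt(2))*(x + sqrt(2))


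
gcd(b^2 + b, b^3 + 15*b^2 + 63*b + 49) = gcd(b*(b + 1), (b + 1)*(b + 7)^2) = b + 1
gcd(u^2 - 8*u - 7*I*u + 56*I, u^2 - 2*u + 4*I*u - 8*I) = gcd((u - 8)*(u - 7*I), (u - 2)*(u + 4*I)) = 1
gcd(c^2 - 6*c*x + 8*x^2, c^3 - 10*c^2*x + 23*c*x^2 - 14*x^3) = -c + 2*x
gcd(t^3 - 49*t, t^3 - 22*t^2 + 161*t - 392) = t - 7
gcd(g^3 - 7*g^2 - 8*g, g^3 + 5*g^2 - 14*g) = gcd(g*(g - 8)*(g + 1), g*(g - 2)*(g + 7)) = g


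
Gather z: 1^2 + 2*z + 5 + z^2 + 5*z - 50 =z^2 + 7*z - 44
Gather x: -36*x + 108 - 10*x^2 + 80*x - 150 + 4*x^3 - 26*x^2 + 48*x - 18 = 4*x^3 - 36*x^2 + 92*x - 60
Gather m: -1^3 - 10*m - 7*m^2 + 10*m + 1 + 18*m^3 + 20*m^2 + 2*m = 18*m^3 + 13*m^2 + 2*m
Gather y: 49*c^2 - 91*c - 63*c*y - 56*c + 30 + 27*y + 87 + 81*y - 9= 49*c^2 - 147*c + y*(108 - 63*c) + 108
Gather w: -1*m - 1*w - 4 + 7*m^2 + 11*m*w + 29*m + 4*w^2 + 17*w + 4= 7*m^2 + 28*m + 4*w^2 + w*(11*m + 16)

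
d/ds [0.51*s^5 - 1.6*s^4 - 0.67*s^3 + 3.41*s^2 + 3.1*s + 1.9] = 2.55*s^4 - 6.4*s^3 - 2.01*s^2 + 6.82*s + 3.1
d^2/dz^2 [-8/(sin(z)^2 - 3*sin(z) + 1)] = 8*(4*sin(z)^4 - 9*sin(z)^3 - sin(z)^2 + 21*sin(z) - 16)/(sin(z)^2 - 3*sin(z) + 1)^3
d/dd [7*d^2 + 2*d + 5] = 14*d + 2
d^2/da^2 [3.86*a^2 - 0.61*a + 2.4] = 7.72000000000000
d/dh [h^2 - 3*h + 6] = 2*h - 3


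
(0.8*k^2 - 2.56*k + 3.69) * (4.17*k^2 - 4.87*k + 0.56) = 3.336*k^4 - 14.5712*k^3 + 28.3025*k^2 - 19.4039*k + 2.0664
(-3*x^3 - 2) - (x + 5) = -3*x^3 - x - 7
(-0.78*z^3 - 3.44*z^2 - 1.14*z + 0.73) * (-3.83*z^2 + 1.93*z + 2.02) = 2.9874*z^5 + 11.6698*z^4 - 3.8486*z^3 - 11.9449*z^2 - 0.8939*z + 1.4746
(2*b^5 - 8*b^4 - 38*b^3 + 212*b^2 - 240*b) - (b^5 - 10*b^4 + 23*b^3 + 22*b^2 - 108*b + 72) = b^5 + 2*b^4 - 61*b^3 + 190*b^2 - 132*b - 72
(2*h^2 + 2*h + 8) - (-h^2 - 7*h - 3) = 3*h^2 + 9*h + 11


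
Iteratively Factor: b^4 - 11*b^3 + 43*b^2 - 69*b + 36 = (b - 1)*(b^3 - 10*b^2 + 33*b - 36) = (b - 4)*(b - 1)*(b^2 - 6*b + 9) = (b - 4)*(b - 3)*(b - 1)*(b - 3)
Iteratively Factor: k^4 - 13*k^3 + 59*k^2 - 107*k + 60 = (k - 4)*(k^3 - 9*k^2 + 23*k - 15) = (k - 4)*(k - 1)*(k^2 - 8*k + 15) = (k - 5)*(k - 4)*(k - 1)*(k - 3)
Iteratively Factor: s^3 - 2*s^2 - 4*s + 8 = (s + 2)*(s^2 - 4*s + 4) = (s - 2)*(s + 2)*(s - 2)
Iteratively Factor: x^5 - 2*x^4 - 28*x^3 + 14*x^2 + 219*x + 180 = (x - 4)*(x^4 + 2*x^3 - 20*x^2 - 66*x - 45) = (x - 4)*(x + 3)*(x^3 - x^2 - 17*x - 15) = (x - 4)*(x + 3)^2*(x^2 - 4*x - 5) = (x - 5)*(x - 4)*(x + 3)^2*(x + 1)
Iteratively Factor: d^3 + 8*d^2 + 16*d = (d + 4)*(d^2 + 4*d) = (d + 4)^2*(d)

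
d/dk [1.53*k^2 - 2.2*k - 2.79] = 3.06*k - 2.2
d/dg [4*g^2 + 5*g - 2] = 8*g + 5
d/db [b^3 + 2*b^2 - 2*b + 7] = 3*b^2 + 4*b - 2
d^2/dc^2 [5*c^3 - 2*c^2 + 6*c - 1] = 30*c - 4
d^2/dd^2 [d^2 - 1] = 2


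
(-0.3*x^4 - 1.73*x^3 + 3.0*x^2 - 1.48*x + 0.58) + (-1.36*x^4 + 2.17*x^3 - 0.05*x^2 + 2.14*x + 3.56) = -1.66*x^4 + 0.44*x^3 + 2.95*x^2 + 0.66*x + 4.14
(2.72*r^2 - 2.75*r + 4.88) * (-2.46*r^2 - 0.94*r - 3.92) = -6.6912*r^4 + 4.2082*r^3 - 20.0822*r^2 + 6.1928*r - 19.1296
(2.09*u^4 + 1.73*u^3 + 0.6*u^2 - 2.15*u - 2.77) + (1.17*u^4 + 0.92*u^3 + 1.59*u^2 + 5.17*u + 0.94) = 3.26*u^4 + 2.65*u^3 + 2.19*u^2 + 3.02*u - 1.83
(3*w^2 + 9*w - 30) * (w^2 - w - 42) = 3*w^4 + 6*w^3 - 165*w^2 - 348*w + 1260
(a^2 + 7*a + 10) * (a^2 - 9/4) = a^4 + 7*a^3 + 31*a^2/4 - 63*a/4 - 45/2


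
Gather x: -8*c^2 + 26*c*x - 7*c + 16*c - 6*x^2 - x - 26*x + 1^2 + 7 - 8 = -8*c^2 + 9*c - 6*x^2 + x*(26*c - 27)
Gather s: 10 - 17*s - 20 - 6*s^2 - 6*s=-6*s^2 - 23*s - 10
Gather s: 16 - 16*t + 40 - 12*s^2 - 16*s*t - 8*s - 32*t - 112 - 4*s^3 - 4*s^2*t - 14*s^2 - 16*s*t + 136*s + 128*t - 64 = -4*s^3 + s^2*(-4*t - 26) + s*(128 - 32*t) + 80*t - 120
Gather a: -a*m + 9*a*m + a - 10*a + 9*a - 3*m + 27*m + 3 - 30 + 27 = 8*a*m + 24*m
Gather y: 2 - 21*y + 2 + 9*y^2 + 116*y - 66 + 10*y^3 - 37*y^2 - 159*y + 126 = 10*y^3 - 28*y^2 - 64*y + 64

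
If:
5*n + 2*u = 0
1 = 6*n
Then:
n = 1/6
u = -5/12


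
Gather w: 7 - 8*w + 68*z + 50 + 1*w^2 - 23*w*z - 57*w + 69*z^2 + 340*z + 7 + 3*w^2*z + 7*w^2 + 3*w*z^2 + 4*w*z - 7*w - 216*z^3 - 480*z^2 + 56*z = w^2*(3*z + 8) + w*(3*z^2 - 19*z - 72) - 216*z^3 - 411*z^2 + 464*z + 64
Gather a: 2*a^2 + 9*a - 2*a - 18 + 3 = 2*a^2 + 7*a - 15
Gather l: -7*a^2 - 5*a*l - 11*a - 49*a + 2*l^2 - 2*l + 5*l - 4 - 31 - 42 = -7*a^2 - 60*a + 2*l^2 + l*(3 - 5*a) - 77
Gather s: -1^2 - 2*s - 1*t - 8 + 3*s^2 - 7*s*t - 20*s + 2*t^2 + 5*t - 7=3*s^2 + s*(-7*t - 22) + 2*t^2 + 4*t - 16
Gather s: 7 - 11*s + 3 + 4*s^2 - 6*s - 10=4*s^2 - 17*s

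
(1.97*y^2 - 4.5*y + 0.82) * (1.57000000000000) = 3.0929*y^2 - 7.065*y + 1.2874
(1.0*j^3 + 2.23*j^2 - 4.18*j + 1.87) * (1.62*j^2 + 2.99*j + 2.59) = 1.62*j^5 + 6.6026*j^4 + 2.4861*j^3 - 3.6931*j^2 - 5.2349*j + 4.8433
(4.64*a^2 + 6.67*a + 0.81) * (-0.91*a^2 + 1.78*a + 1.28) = -4.2224*a^4 + 2.1895*a^3 + 17.0747*a^2 + 9.9794*a + 1.0368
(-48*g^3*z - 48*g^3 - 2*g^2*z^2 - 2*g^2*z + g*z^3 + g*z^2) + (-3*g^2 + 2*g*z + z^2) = -48*g^3*z - 48*g^3 - 2*g^2*z^2 - 2*g^2*z - 3*g^2 + g*z^3 + g*z^2 + 2*g*z + z^2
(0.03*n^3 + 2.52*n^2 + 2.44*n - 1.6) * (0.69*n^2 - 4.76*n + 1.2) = 0.0207*n^5 + 1.596*n^4 - 10.2756*n^3 - 9.6944*n^2 + 10.544*n - 1.92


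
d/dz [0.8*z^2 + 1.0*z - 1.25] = 1.6*z + 1.0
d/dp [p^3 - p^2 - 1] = p*(3*p - 2)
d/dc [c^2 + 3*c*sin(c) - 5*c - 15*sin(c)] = 3*c*cos(c) + 2*c + 3*sin(c) - 15*cos(c) - 5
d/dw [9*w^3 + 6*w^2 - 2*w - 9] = 27*w^2 + 12*w - 2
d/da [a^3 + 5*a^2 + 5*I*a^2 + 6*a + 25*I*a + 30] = 3*a^2 + 10*a*(1 + I) + 6 + 25*I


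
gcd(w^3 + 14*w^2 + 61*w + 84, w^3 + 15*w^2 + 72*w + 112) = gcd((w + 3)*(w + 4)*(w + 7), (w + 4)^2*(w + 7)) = w^2 + 11*w + 28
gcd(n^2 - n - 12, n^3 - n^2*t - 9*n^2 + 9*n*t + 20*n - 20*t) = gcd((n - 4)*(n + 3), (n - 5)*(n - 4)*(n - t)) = n - 4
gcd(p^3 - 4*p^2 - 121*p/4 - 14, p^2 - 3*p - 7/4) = p + 1/2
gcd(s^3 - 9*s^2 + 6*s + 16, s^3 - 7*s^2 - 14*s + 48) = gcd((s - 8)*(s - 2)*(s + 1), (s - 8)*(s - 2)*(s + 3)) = s^2 - 10*s + 16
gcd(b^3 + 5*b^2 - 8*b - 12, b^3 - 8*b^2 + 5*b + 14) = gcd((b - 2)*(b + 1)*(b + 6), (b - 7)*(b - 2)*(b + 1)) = b^2 - b - 2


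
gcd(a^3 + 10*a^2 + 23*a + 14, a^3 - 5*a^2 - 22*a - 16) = a^2 + 3*a + 2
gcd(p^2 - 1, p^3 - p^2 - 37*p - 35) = p + 1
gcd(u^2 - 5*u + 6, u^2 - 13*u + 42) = 1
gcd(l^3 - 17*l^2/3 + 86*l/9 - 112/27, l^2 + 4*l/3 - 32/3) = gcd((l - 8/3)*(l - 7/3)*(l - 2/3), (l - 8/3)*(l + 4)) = l - 8/3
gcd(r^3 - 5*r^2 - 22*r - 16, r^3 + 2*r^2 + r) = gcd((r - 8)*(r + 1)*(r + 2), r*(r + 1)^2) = r + 1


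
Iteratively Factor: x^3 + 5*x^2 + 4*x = (x + 4)*(x^2 + x) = (x + 1)*(x + 4)*(x)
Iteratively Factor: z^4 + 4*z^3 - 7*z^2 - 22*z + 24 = (z - 1)*(z^3 + 5*z^2 - 2*z - 24) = (z - 2)*(z - 1)*(z^2 + 7*z + 12) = (z - 2)*(z - 1)*(z + 4)*(z + 3)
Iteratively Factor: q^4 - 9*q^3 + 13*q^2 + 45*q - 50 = (q + 2)*(q^3 - 11*q^2 + 35*q - 25) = (q - 5)*(q + 2)*(q^2 - 6*q + 5) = (q - 5)^2*(q + 2)*(q - 1)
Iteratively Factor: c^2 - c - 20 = (c - 5)*(c + 4)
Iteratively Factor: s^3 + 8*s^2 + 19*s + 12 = (s + 3)*(s^2 + 5*s + 4) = (s + 3)*(s + 4)*(s + 1)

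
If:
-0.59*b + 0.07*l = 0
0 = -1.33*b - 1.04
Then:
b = -0.78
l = -6.59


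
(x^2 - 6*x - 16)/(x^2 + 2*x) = (x - 8)/x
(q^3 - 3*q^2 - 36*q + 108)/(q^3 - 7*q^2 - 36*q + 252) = (q - 3)/(q - 7)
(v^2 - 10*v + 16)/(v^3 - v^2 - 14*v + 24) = (v - 8)/(v^2 + v - 12)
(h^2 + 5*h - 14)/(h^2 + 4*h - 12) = (h + 7)/(h + 6)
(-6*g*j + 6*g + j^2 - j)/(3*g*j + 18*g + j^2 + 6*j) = (-6*g*j + 6*g + j^2 - j)/(3*g*j + 18*g + j^2 + 6*j)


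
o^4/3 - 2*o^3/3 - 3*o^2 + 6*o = o*(o/3 + 1)*(o - 3)*(o - 2)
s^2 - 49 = (s - 7)*(s + 7)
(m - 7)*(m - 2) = m^2 - 9*m + 14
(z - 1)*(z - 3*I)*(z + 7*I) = z^3 - z^2 + 4*I*z^2 + 21*z - 4*I*z - 21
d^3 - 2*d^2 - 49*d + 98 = (d - 7)*(d - 2)*(d + 7)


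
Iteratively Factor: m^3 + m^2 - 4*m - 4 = (m + 2)*(m^2 - m - 2) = (m + 1)*(m + 2)*(m - 2)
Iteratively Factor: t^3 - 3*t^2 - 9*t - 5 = (t + 1)*(t^2 - 4*t - 5) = (t - 5)*(t + 1)*(t + 1)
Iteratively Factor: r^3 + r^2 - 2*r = (r + 2)*(r^2 - r) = (r - 1)*(r + 2)*(r)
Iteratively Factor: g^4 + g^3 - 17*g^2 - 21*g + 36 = (g + 3)*(g^3 - 2*g^2 - 11*g + 12) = (g + 3)^2*(g^2 - 5*g + 4) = (g - 1)*(g + 3)^2*(g - 4)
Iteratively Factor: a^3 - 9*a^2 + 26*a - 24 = (a - 3)*(a^2 - 6*a + 8) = (a - 3)*(a - 2)*(a - 4)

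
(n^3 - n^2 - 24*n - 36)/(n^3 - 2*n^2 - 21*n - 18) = (n + 2)/(n + 1)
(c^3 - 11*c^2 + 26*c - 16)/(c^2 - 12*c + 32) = (c^2 - 3*c + 2)/(c - 4)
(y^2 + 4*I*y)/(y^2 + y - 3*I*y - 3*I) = y*(y + 4*I)/(y^2 + y - 3*I*y - 3*I)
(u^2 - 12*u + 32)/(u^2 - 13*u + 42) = (u^2 - 12*u + 32)/(u^2 - 13*u + 42)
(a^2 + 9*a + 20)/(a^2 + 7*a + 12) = (a + 5)/(a + 3)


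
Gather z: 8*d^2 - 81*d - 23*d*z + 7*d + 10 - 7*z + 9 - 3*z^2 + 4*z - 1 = 8*d^2 - 74*d - 3*z^2 + z*(-23*d - 3) + 18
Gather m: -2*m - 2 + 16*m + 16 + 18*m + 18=32*m + 32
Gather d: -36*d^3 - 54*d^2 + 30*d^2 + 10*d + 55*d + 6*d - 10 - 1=-36*d^3 - 24*d^2 + 71*d - 11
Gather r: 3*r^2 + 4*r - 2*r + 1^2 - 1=3*r^2 + 2*r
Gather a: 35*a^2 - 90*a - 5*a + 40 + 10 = 35*a^2 - 95*a + 50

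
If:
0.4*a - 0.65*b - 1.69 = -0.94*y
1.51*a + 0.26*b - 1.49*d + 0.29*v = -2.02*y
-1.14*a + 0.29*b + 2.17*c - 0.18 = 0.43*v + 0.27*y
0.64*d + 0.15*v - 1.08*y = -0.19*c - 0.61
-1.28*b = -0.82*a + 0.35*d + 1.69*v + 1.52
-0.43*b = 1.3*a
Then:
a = 0.07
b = -0.21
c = 0.13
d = 2.02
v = -1.13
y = 1.63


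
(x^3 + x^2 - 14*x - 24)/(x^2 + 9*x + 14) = (x^2 - x - 12)/(x + 7)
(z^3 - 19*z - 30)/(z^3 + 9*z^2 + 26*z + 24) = (z - 5)/(z + 4)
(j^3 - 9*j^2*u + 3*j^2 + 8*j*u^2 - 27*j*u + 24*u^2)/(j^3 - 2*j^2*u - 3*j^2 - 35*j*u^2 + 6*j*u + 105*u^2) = (j^3 - 9*j^2*u + 3*j^2 + 8*j*u^2 - 27*j*u + 24*u^2)/(j^3 - 2*j^2*u - 3*j^2 - 35*j*u^2 + 6*j*u + 105*u^2)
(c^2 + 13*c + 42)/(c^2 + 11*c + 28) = (c + 6)/(c + 4)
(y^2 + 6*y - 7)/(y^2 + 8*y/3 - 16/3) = 3*(y^2 + 6*y - 7)/(3*y^2 + 8*y - 16)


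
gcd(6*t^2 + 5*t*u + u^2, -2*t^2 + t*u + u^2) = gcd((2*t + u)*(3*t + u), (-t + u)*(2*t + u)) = 2*t + u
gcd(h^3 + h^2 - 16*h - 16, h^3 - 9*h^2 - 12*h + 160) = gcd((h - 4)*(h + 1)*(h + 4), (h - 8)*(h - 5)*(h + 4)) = h + 4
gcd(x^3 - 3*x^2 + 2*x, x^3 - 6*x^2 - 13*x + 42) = x - 2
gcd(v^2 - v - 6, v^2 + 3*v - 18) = v - 3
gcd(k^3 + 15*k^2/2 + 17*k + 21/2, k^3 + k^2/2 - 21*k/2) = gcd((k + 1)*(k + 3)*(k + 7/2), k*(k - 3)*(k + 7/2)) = k + 7/2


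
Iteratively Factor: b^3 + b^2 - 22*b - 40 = (b + 2)*(b^2 - b - 20) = (b + 2)*(b + 4)*(b - 5)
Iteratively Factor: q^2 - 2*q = (q - 2)*(q)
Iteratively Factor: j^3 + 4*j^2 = (j + 4)*(j^2) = j*(j + 4)*(j)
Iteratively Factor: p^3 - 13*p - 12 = (p + 3)*(p^2 - 3*p - 4) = (p + 1)*(p + 3)*(p - 4)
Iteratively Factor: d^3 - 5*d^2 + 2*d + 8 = (d + 1)*(d^2 - 6*d + 8) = (d - 4)*(d + 1)*(d - 2)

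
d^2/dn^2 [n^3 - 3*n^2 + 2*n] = 6*n - 6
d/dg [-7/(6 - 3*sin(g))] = -7*cos(g)/(3*(sin(g) - 2)^2)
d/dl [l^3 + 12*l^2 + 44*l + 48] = 3*l^2 + 24*l + 44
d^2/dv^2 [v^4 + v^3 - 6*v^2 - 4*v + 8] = 12*v^2 + 6*v - 12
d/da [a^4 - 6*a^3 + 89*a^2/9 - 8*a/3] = 4*a^3 - 18*a^2 + 178*a/9 - 8/3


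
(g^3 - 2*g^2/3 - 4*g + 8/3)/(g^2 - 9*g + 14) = (3*g^2 + 4*g - 4)/(3*(g - 7))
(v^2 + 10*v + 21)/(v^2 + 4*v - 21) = (v + 3)/(v - 3)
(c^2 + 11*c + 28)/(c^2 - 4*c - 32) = (c + 7)/(c - 8)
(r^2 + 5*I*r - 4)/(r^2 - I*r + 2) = (r + 4*I)/(r - 2*I)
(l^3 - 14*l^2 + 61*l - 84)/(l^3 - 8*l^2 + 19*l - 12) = (l - 7)/(l - 1)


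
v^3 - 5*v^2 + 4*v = v*(v - 4)*(v - 1)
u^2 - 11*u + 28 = (u - 7)*(u - 4)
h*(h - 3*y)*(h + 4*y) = h^3 + h^2*y - 12*h*y^2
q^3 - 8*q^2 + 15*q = q*(q - 5)*(q - 3)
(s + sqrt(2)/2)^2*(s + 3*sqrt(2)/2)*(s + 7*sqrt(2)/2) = s^4 + 6*sqrt(2)*s^3 + 21*s^2 + 13*sqrt(2)*s + 21/4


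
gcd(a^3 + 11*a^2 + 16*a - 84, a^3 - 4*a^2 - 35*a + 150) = a + 6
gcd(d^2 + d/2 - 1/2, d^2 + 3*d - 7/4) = d - 1/2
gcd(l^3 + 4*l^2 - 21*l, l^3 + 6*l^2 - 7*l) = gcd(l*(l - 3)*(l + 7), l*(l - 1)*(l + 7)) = l^2 + 7*l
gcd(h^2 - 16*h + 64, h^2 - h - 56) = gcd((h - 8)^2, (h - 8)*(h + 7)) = h - 8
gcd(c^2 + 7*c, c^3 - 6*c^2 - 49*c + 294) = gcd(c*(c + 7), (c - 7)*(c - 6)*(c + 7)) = c + 7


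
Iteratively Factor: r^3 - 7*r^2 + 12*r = (r)*(r^2 - 7*r + 12) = r*(r - 4)*(r - 3)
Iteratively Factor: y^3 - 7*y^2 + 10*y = (y - 2)*(y^2 - 5*y) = (y - 5)*(y - 2)*(y)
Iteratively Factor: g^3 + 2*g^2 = (g)*(g^2 + 2*g) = g^2*(g + 2)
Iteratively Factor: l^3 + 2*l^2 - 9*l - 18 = (l - 3)*(l^2 + 5*l + 6) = (l - 3)*(l + 2)*(l + 3)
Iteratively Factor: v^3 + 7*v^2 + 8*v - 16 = (v - 1)*(v^2 + 8*v + 16) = (v - 1)*(v + 4)*(v + 4)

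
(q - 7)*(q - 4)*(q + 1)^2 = q^4 - 9*q^3 + 7*q^2 + 45*q + 28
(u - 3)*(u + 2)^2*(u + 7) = u^4 + 8*u^3 - u^2 - 68*u - 84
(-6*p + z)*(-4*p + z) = 24*p^2 - 10*p*z + z^2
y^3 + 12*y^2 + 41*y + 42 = (y + 2)*(y + 3)*(y + 7)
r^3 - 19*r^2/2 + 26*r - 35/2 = (r - 5)*(r - 7/2)*(r - 1)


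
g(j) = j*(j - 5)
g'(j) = 2*j - 5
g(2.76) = -6.18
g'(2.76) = 0.52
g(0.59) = -2.60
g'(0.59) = -3.82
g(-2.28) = 16.60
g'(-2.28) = -9.56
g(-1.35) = 8.57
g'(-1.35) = -7.70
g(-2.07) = 14.63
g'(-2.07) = -9.14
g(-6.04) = 66.68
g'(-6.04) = -17.08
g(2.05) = -6.05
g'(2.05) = -0.90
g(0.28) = -1.32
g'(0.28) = -4.44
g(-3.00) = 24.00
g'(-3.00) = -11.00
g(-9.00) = 126.00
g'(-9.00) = -23.00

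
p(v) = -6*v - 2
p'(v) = -6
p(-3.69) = 20.14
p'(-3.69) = -6.00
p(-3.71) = 20.26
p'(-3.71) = -6.00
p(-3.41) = 18.46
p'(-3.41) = -6.00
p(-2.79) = 14.74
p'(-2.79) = -6.00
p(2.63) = -17.78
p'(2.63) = -6.00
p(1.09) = -8.54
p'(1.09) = -6.00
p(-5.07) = 28.42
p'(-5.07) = -6.00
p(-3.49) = 18.94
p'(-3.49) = -6.00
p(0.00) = -2.00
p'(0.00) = -6.00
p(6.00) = -38.00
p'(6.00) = -6.00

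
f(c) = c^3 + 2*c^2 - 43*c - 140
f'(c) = 3*c^2 + 4*c - 43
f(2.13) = -212.85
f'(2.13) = -20.87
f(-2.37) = -40.17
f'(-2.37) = -35.63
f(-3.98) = -0.22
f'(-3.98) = -11.40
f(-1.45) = -76.49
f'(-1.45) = -42.49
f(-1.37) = -79.91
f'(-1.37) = -42.85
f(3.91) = -217.78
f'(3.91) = 18.50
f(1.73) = -203.23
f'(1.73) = -27.10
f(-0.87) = -101.73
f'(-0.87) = -44.21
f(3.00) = -224.00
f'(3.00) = -4.00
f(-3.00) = -20.00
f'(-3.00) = -28.00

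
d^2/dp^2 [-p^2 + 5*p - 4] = -2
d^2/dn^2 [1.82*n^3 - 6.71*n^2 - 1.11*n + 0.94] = 10.92*n - 13.42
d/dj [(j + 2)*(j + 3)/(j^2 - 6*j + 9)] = (-11*j - 27)/(j^3 - 9*j^2 + 27*j - 27)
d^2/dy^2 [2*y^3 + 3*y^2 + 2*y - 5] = 12*y + 6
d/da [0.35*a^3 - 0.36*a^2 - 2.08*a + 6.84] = 1.05*a^2 - 0.72*a - 2.08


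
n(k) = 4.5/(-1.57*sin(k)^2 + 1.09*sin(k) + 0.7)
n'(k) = 4.5*(3.14*sin(k)*cos(k) - 1.09*cos(k))/(-1.57*sin(k)^2 + 1.09*sin(k) + 0.7)^2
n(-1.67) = -2.32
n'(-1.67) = 0.50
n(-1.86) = -2.52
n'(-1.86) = 1.65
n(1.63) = 20.13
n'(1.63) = -10.89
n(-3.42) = 5.11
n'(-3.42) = 1.27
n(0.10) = 5.67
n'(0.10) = -5.53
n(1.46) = 19.35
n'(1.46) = 18.69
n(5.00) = -2.52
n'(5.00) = -1.64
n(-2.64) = -24.06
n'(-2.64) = 293.14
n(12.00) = -13.36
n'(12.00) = -92.84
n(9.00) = 5.10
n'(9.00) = -1.07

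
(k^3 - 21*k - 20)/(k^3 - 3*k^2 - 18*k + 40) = (k + 1)/(k - 2)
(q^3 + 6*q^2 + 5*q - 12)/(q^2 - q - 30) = (-q^3 - 6*q^2 - 5*q + 12)/(-q^2 + q + 30)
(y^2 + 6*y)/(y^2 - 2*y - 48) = y/(y - 8)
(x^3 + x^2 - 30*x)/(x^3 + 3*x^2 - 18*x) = (x - 5)/(x - 3)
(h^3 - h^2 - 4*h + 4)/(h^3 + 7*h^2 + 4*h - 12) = (h - 2)/(h + 6)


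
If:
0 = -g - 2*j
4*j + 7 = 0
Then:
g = 7/2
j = -7/4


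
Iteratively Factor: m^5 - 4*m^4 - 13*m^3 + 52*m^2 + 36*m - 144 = (m - 3)*(m^4 - m^3 - 16*m^2 + 4*m + 48) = (m - 3)*(m - 2)*(m^3 + m^2 - 14*m - 24) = (m - 3)*(m - 2)*(m + 3)*(m^2 - 2*m - 8) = (m - 4)*(m - 3)*(m - 2)*(m + 3)*(m + 2)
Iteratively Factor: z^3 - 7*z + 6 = (z - 1)*(z^2 + z - 6) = (z - 2)*(z - 1)*(z + 3)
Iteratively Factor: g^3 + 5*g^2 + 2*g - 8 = (g - 1)*(g^2 + 6*g + 8) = (g - 1)*(g + 2)*(g + 4)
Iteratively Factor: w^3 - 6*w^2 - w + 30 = (w - 3)*(w^2 - 3*w - 10) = (w - 3)*(w + 2)*(w - 5)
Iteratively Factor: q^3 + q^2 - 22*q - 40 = (q - 5)*(q^2 + 6*q + 8) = (q - 5)*(q + 4)*(q + 2)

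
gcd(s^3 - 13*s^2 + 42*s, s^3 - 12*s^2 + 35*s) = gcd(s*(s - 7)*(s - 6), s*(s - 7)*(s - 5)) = s^2 - 7*s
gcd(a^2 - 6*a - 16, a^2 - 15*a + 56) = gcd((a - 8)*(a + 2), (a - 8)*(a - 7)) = a - 8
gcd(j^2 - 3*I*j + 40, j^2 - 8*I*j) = j - 8*I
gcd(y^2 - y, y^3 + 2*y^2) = y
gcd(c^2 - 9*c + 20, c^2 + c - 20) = c - 4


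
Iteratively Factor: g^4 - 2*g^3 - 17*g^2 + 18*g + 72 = (g - 4)*(g^3 + 2*g^2 - 9*g - 18) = (g - 4)*(g - 3)*(g^2 + 5*g + 6) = (g - 4)*(g - 3)*(g + 3)*(g + 2)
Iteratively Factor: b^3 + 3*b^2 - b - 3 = (b + 1)*(b^2 + 2*b - 3) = (b - 1)*(b + 1)*(b + 3)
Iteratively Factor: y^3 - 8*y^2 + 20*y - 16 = (y - 4)*(y^2 - 4*y + 4) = (y - 4)*(y - 2)*(y - 2)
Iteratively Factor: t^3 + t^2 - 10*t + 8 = (t + 4)*(t^2 - 3*t + 2) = (t - 1)*(t + 4)*(t - 2)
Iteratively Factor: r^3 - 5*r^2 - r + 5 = (r - 5)*(r^2 - 1) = (r - 5)*(r - 1)*(r + 1)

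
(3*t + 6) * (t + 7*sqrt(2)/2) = 3*t^2 + 6*t + 21*sqrt(2)*t/2 + 21*sqrt(2)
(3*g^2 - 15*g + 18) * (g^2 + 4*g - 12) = 3*g^4 - 3*g^3 - 78*g^2 + 252*g - 216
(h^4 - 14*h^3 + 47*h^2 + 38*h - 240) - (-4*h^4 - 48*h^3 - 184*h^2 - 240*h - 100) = 5*h^4 + 34*h^3 + 231*h^2 + 278*h - 140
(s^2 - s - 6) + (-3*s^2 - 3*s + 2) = -2*s^2 - 4*s - 4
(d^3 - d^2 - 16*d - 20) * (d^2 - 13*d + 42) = d^5 - 14*d^4 + 39*d^3 + 146*d^2 - 412*d - 840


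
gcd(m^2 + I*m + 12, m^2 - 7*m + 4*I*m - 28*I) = m + 4*I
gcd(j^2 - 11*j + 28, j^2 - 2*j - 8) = j - 4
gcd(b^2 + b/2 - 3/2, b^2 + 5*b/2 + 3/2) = b + 3/2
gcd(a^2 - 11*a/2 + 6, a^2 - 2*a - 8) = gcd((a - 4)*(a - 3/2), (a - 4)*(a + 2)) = a - 4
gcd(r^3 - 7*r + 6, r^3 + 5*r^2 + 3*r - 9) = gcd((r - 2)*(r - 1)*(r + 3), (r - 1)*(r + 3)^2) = r^2 + 2*r - 3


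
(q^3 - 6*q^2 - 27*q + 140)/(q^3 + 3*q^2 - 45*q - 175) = (q - 4)/(q + 5)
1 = 1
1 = 1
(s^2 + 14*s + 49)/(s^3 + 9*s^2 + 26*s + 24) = (s^2 + 14*s + 49)/(s^3 + 9*s^2 + 26*s + 24)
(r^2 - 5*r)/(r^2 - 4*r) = (r - 5)/(r - 4)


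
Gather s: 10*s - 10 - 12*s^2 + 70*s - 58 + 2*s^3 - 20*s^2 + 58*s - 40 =2*s^3 - 32*s^2 + 138*s - 108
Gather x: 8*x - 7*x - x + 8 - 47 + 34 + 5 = 0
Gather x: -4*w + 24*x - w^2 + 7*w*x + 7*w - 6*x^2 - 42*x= -w^2 + 3*w - 6*x^2 + x*(7*w - 18)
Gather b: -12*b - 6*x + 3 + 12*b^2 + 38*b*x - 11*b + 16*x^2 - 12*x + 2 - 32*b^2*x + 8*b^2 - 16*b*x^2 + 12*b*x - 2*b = b^2*(20 - 32*x) + b*(-16*x^2 + 50*x - 25) + 16*x^2 - 18*x + 5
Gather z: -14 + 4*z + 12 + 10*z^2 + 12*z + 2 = 10*z^2 + 16*z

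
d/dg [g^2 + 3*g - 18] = 2*g + 3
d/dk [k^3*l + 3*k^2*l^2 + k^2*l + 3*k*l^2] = l*(3*k^2 + 6*k*l + 2*k + 3*l)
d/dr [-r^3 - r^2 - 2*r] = -3*r^2 - 2*r - 2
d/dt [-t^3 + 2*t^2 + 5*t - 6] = -3*t^2 + 4*t + 5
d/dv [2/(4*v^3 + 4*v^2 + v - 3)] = 2*(-12*v^2 - 8*v - 1)/(4*v^3 + 4*v^2 + v - 3)^2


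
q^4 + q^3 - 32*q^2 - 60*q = q*(q - 6)*(q + 2)*(q + 5)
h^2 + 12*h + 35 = (h + 5)*(h + 7)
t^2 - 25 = (t - 5)*(t + 5)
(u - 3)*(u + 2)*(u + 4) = u^3 + 3*u^2 - 10*u - 24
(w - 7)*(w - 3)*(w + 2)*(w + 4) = w^4 - 4*w^3 - 31*w^2 + 46*w + 168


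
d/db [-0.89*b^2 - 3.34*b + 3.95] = -1.78*b - 3.34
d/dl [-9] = 0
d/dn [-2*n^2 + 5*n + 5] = 5 - 4*n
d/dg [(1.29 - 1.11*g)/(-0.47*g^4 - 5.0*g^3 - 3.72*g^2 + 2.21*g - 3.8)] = (-1.5651*g^4 - 8.6748*g^3 + 15.2208*g^2 + 9.5976*g + 1.3671)/(0.2209*g^8 + 4.7*g^7 + 28.4968*g^6 + 35.1226*g^5 - 4.6896*g^4 + 21.5576*g^3 + 33.1561*g^2 - 16.796*g + 14.44)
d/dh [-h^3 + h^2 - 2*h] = -3*h^2 + 2*h - 2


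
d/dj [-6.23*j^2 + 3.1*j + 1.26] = 3.1 - 12.46*j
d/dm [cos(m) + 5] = -sin(m)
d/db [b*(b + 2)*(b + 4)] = 3*b^2 + 12*b + 8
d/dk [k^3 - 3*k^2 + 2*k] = 3*k^2 - 6*k + 2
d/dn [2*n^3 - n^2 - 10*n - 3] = 6*n^2 - 2*n - 10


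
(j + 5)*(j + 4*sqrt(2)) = j^2 + 5*j + 4*sqrt(2)*j + 20*sqrt(2)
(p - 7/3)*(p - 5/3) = p^2 - 4*p + 35/9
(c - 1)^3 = c^3 - 3*c^2 + 3*c - 1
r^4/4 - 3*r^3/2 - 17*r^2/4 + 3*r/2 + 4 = (r/4 + 1/4)*(r - 8)*(r - 1)*(r + 2)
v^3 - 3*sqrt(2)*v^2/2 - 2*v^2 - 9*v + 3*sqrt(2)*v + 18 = (v - 2)*(v - 3*sqrt(2))*(v + 3*sqrt(2)/2)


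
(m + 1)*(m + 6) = m^2 + 7*m + 6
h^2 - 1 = (h - 1)*(h + 1)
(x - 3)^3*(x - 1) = x^4 - 10*x^3 + 36*x^2 - 54*x + 27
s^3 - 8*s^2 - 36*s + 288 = (s - 8)*(s - 6)*(s + 6)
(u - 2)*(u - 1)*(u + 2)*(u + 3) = u^4 + 2*u^3 - 7*u^2 - 8*u + 12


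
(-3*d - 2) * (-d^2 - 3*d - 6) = 3*d^3 + 11*d^2 + 24*d + 12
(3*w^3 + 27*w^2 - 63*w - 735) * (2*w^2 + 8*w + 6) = 6*w^5 + 78*w^4 + 108*w^3 - 1812*w^2 - 6258*w - 4410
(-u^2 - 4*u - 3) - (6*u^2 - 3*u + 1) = -7*u^2 - u - 4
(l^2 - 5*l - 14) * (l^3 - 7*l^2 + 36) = l^5 - 12*l^4 + 21*l^3 + 134*l^2 - 180*l - 504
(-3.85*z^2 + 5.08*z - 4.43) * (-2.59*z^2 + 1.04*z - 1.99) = 9.9715*z^4 - 17.1612*z^3 + 24.4184*z^2 - 14.7164*z + 8.8157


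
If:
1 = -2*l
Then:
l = -1/2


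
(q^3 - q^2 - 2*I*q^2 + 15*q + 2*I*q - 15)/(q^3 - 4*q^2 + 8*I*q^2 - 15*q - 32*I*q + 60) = (q^2 - q*(1 + 5*I) + 5*I)/(q^2 + q*(-4 + 5*I) - 20*I)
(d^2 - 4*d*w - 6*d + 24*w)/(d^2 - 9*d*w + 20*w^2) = (6 - d)/(-d + 5*w)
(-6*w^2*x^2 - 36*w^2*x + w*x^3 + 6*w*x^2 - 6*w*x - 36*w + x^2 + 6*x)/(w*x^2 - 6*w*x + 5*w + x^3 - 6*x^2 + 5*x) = (-6*w^2*x^2 - 36*w^2*x + w*x^3 + 6*w*x^2 - 6*w*x - 36*w + x^2 + 6*x)/(w*x^2 - 6*w*x + 5*w + x^3 - 6*x^2 + 5*x)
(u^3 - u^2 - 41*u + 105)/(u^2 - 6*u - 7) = (-u^3 + u^2 + 41*u - 105)/(-u^2 + 6*u + 7)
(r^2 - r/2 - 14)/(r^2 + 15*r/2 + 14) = (r - 4)/(r + 4)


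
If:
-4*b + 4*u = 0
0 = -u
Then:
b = 0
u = 0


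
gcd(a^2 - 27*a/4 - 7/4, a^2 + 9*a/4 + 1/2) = a + 1/4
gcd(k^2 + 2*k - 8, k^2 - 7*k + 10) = k - 2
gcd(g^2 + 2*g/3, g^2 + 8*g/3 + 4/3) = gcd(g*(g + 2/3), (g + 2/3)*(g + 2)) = g + 2/3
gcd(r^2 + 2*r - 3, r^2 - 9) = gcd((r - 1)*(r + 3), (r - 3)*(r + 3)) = r + 3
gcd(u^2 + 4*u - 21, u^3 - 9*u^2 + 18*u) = u - 3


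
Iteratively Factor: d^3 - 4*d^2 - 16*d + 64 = (d - 4)*(d^2 - 16) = (d - 4)*(d + 4)*(d - 4)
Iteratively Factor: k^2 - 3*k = (k)*(k - 3)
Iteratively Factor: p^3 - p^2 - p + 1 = (p - 1)*(p^2 - 1) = (p - 1)*(p + 1)*(p - 1)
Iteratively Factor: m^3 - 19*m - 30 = (m + 3)*(m^2 - 3*m - 10) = (m - 5)*(m + 3)*(m + 2)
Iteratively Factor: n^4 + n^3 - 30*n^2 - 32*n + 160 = (n - 5)*(n^3 + 6*n^2 - 32) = (n - 5)*(n - 2)*(n^2 + 8*n + 16) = (n - 5)*(n - 2)*(n + 4)*(n + 4)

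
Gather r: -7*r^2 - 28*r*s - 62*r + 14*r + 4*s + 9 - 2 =-7*r^2 + r*(-28*s - 48) + 4*s + 7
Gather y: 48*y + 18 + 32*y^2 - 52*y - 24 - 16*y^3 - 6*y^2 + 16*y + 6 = -16*y^3 + 26*y^2 + 12*y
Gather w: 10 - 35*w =10 - 35*w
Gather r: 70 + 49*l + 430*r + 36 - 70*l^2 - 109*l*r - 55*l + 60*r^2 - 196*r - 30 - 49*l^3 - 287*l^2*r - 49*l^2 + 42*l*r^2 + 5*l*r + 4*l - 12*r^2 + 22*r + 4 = -49*l^3 - 119*l^2 - 2*l + r^2*(42*l + 48) + r*(-287*l^2 - 104*l + 256) + 80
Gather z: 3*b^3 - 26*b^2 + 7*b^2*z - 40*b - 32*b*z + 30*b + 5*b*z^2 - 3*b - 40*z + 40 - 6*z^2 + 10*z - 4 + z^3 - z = 3*b^3 - 26*b^2 - 13*b + z^3 + z^2*(5*b - 6) + z*(7*b^2 - 32*b - 31) + 36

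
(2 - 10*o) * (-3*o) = 30*o^2 - 6*o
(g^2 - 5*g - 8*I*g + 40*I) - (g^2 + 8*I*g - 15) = -5*g - 16*I*g + 15 + 40*I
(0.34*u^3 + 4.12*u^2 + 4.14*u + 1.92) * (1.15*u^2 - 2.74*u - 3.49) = 0.391*u^5 + 3.8064*u^4 - 7.7144*u^3 - 23.5144*u^2 - 19.7094*u - 6.7008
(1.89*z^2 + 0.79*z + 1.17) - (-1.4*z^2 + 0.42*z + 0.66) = 3.29*z^2 + 0.37*z + 0.51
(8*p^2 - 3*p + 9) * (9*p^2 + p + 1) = 72*p^4 - 19*p^3 + 86*p^2 + 6*p + 9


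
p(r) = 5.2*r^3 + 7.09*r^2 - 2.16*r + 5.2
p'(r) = 15.6*r^2 + 14.18*r - 2.16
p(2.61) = 140.31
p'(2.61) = 141.12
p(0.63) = 7.95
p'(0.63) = 12.97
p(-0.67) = 8.27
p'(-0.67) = -4.66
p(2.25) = 95.46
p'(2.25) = 108.72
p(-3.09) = -73.85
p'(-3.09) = 102.97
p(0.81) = 10.87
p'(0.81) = 19.56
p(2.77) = 164.14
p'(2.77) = 156.82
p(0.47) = 6.29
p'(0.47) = 7.95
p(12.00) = 9985.84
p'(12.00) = 2414.40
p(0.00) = 5.20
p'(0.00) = -2.16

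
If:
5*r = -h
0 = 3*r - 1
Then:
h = -5/3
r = 1/3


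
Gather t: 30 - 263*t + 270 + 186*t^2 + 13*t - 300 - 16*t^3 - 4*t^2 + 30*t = -16*t^3 + 182*t^2 - 220*t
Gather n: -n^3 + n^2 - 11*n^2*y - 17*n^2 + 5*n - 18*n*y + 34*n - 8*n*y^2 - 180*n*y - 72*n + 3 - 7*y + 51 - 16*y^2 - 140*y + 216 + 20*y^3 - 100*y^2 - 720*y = -n^3 + n^2*(-11*y - 16) + n*(-8*y^2 - 198*y - 33) + 20*y^3 - 116*y^2 - 867*y + 270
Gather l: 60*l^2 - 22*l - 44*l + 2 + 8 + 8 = 60*l^2 - 66*l + 18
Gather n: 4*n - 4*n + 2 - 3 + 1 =0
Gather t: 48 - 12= 36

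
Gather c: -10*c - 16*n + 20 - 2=-10*c - 16*n + 18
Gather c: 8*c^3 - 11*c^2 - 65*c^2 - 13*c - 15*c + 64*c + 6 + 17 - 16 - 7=8*c^3 - 76*c^2 + 36*c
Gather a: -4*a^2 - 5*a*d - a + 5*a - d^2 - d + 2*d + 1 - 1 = -4*a^2 + a*(4 - 5*d) - d^2 + d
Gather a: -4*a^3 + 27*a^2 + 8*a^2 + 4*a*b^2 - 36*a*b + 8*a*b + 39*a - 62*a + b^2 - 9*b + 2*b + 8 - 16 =-4*a^3 + 35*a^2 + a*(4*b^2 - 28*b - 23) + b^2 - 7*b - 8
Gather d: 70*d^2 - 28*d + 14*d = 70*d^2 - 14*d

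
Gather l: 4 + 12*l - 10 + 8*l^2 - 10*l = 8*l^2 + 2*l - 6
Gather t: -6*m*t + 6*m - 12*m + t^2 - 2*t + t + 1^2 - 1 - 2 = -6*m + t^2 + t*(-6*m - 1) - 2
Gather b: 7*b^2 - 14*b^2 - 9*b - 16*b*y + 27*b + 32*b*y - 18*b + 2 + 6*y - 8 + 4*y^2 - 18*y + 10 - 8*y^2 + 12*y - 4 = -7*b^2 + 16*b*y - 4*y^2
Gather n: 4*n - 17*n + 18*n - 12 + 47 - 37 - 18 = 5*n - 20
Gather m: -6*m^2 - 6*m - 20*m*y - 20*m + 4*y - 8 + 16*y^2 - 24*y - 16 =-6*m^2 + m*(-20*y - 26) + 16*y^2 - 20*y - 24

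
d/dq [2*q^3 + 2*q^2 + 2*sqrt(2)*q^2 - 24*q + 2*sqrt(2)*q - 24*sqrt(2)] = 6*q^2 + 4*q + 4*sqrt(2)*q - 24 + 2*sqrt(2)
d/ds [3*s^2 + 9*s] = 6*s + 9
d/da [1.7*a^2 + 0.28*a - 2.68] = 3.4*a + 0.28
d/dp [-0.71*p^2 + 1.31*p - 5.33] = 1.31 - 1.42*p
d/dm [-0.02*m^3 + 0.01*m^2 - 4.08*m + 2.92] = -0.06*m^2 + 0.02*m - 4.08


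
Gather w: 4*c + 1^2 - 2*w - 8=4*c - 2*w - 7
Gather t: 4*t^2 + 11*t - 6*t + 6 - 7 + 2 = 4*t^2 + 5*t + 1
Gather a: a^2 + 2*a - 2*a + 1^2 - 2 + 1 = a^2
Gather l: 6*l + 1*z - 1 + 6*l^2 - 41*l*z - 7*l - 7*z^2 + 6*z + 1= 6*l^2 + l*(-41*z - 1) - 7*z^2 + 7*z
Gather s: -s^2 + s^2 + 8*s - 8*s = 0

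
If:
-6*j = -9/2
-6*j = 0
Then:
No Solution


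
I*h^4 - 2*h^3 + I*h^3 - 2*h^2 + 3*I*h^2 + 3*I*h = h*(h - I)*(h + 3*I)*(I*h + I)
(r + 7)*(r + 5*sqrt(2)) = r^2 + 7*r + 5*sqrt(2)*r + 35*sqrt(2)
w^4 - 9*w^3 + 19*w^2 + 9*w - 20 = (w - 5)*(w - 4)*(w - 1)*(w + 1)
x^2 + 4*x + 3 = (x + 1)*(x + 3)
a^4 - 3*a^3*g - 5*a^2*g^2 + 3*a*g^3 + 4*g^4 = (a - 4*g)*(a - g)*(a + g)^2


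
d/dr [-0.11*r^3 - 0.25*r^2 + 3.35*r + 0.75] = -0.33*r^2 - 0.5*r + 3.35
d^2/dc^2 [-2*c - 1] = 0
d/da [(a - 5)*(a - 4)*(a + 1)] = 3*a^2 - 16*a + 11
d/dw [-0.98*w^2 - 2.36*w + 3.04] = -1.96*w - 2.36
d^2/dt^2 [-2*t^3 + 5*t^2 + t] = 10 - 12*t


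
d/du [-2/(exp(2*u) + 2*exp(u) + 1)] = 4*(exp(u) + 1)*exp(u)/(exp(2*u) + 2*exp(u) + 1)^2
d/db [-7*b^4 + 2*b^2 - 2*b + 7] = -28*b^3 + 4*b - 2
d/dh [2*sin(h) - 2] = 2*cos(h)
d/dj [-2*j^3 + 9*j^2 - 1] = 6*j*(3 - j)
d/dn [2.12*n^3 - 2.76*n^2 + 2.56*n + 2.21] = 6.36*n^2 - 5.52*n + 2.56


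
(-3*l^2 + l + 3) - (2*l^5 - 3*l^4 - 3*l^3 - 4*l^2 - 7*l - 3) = -2*l^5 + 3*l^4 + 3*l^3 + l^2 + 8*l + 6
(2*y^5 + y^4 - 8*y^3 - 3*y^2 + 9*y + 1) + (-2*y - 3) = 2*y^5 + y^4 - 8*y^3 - 3*y^2 + 7*y - 2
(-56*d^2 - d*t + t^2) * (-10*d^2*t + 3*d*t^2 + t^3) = 560*d^4*t - 158*d^3*t^2 - 69*d^2*t^3 + 2*d*t^4 + t^5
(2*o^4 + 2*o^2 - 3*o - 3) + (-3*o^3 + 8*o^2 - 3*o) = 2*o^4 - 3*o^3 + 10*o^2 - 6*o - 3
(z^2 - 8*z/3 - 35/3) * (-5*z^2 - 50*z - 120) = -5*z^4 - 110*z^3/3 + 215*z^2/3 + 2710*z/3 + 1400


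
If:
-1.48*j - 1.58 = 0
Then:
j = -1.07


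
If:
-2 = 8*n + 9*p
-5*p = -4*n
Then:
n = -5/38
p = -2/19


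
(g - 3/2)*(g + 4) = g^2 + 5*g/2 - 6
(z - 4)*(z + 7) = z^2 + 3*z - 28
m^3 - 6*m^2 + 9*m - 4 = (m - 4)*(m - 1)^2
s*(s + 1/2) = s^2 + s/2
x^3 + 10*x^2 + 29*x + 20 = (x + 1)*(x + 4)*(x + 5)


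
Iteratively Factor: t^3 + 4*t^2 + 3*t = (t + 1)*(t^2 + 3*t) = (t + 1)*(t + 3)*(t)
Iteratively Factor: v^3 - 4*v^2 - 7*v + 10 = (v - 5)*(v^2 + v - 2) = (v - 5)*(v + 2)*(v - 1)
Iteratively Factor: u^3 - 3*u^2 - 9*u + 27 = (u + 3)*(u^2 - 6*u + 9) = (u - 3)*(u + 3)*(u - 3)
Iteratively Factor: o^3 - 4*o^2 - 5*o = (o + 1)*(o^2 - 5*o) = (o - 5)*(o + 1)*(o)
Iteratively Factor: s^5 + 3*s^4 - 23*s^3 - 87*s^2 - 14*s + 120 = (s + 2)*(s^4 + s^3 - 25*s^2 - 37*s + 60) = (s + 2)*(s + 4)*(s^3 - 3*s^2 - 13*s + 15) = (s - 5)*(s + 2)*(s + 4)*(s^2 + 2*s - 3) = (s - 5)*(s - 1)*(s + 2)*(s + 4)*(s + 3)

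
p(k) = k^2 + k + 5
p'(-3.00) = -5.00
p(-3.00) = 11.00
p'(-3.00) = -5.00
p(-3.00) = 11.00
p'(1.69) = 4.38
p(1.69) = 9.55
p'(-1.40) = -1.80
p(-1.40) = 5.56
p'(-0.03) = 0.94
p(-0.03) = 4.97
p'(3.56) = 8.12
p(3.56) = 21.23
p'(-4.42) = -7.84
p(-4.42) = 20.12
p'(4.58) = 10.16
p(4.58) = 30.56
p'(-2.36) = -3.72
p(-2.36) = 8.21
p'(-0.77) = -0.54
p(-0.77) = 4.82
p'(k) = 2*k + 1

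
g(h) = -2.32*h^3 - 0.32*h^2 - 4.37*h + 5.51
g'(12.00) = -1014.29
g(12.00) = -4101.97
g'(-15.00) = -1560.77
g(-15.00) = 7829.06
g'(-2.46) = -44.91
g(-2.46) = 48.86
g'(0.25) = -4.96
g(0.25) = 4.36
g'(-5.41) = -204.61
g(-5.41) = 387.14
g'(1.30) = -16.96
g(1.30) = -5.81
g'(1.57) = -22.53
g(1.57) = -11.12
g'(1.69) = -25.33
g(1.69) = -13.99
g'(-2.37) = -41.95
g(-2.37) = 44.95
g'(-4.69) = -154.46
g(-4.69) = 258.30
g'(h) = -6.96*h^2 - 0.64*h - 4.37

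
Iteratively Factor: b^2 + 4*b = (b + 4)*(b)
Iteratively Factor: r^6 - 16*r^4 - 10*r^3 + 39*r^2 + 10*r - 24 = (r + 2)*(r^5 - 2*r^4 - 12*r^3 + 14*r^2 + 11*r - 12) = (r - 4)*(r + 2)*(r^4 + 2*r^3 - 4*r^2 - 2*r + 3) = (r - 4)*(r - 1)*(r + 2)*(r^3 + 3*r^2 - r - 3) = (r - 4)*(r - 1)*(r + 1)*(r + 2)*(r^2 + 2*r - 3) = (r - 4)*(r - 1)*(r + 1)*(r + 2)*(r + 3)*(r - 1)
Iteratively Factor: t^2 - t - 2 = (t + 1)*(t - 2)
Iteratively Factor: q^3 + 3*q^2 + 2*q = (q + 1)*(q^2 + 2*q) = (q + 1)*(q + 2)*(q)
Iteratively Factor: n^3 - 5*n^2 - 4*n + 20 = (n - 5)*(n^2 - 4) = (n - 5)*(n - 2)*(n + 2)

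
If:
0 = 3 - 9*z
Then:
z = 1/3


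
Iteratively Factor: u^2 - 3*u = (u)*(u - 3)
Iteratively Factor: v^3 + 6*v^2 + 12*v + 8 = (v + 2)*(v^2 + 4*v + 4) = (v + 2)^2*(v + 2)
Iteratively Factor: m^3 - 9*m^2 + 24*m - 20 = (m - 2)*(m^2 - 7*m + 10) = (m - 2)^2*(m - 5)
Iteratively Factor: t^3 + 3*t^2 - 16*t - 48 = (t + 4)*(t^2 - t - 12) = (t - 4)*(t + 4)*(t + 3)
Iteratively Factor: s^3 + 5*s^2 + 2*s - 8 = (s + 2)*(s^2 + 3*s - 4) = (s + 2)*(s + 4)*(s - 1)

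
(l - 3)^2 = l^2 - 6*l + 9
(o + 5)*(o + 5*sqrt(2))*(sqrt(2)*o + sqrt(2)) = sqrt(2)*o^3 + 6*sqrt(2)*o^2 + 10*o^2 + 5*sqrt(2)*o + 60*o + 50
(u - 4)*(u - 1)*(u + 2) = u^3 - 3*u^2 - 6*u + 8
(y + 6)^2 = y^2 + 12*y + 36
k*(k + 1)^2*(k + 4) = k^4 + 6*k^3 + 9*k^2 + 4*k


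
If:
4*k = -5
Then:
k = -5/4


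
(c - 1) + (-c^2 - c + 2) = 1 - c^2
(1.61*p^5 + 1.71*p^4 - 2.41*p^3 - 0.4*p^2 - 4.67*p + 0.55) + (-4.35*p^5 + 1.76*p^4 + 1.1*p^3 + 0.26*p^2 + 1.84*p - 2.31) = -2.74*p^5 + 3.47*p^4 - 1.31*p^3 - 0.14*p^2 - 2.83*p - 1.76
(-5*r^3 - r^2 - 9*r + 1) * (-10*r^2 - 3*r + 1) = 50*r^5 + 25*r^4 + 88*r^3 + 16*r^2 - 12*r + 1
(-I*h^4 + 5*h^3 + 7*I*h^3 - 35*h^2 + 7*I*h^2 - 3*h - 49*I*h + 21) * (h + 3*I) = -I*h^5 + 8*h^4 + 7*I*h^4 - 56*h^3 + 22*I*h^3 - 24*h^2 - 154*I*h^2 + 168*h - 9*I*h + 63*I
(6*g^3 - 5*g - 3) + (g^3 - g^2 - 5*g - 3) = 7*g^3 - g^2 - 10*g - 6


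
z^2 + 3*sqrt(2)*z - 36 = (z - 3*sqrt(2))*(z + 6*sqrt(2))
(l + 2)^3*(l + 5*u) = l^4 + 5*l^3*u + 6*l^3 + 30*l^2*u + 12*l^2 + 60*l*u + 8*l + 40*u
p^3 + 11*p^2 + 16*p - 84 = (p - 2)*(p + 6)*(p + 7)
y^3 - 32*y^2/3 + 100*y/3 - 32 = (y - 6)*(y - 8/3)*(y - 2)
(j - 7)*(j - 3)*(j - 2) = j^3 - 12*j^2 + 41*j - 42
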